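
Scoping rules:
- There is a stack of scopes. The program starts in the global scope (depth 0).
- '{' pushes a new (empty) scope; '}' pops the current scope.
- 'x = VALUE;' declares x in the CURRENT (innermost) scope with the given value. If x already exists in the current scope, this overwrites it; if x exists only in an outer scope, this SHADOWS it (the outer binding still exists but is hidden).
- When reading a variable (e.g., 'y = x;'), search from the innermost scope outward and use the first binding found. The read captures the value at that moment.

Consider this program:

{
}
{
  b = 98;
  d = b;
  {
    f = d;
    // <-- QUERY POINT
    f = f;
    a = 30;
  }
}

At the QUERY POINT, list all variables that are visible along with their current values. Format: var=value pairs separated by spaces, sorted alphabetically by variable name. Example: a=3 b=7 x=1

Answer: b=98 d=98 f=98

Derivation:
Step 1: enter scope (depth=1)
Step 2: exit scope (depth=0)
Step 3: enter scope (depth=1)
Step 4: declare b=98 at depth 1
Step 5: declare d=(read b)=98 at depth 1
Step 6: enter scope (depth=2)
Step 7: declare f=(read d)=98 at depth 2
Visible at query point: b=98 d=98 f=98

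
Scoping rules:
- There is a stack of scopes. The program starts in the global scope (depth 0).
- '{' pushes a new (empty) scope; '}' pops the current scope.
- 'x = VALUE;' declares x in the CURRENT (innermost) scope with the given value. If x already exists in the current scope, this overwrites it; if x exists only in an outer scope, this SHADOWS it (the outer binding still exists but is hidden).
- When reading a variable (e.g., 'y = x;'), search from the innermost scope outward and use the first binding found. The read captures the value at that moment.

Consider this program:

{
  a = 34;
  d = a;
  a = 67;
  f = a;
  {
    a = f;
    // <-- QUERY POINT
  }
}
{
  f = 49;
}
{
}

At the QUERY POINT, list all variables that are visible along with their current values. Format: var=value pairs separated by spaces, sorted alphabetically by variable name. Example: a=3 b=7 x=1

Step 1: enter scope (depth=1)
Step 2: declare a=34 at depth 1
Step 3: declare d=(read a)=34 at depth 1
Step 4: declare a=67 at depth 1
Step 5: declare f=(read a)=67 at depth 1
Step 6: enter scope (depth=2)
Step 7: declare a=(read f)=67 at depth 2
Visible at query point: a=67 d=34 f=67

Answer: a=67 d=34 f=67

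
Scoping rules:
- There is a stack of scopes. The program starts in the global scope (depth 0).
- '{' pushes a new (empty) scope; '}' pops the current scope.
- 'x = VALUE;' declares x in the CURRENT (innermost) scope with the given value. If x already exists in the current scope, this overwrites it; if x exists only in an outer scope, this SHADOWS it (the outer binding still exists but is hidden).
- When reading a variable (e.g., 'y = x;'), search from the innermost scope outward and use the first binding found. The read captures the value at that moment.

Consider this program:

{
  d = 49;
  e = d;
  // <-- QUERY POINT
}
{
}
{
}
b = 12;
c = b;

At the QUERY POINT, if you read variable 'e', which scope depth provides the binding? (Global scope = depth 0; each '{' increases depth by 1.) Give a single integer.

Step 1: enter scope (depth=1)
Step 2: declare d=49 at depth 1
Step 3: declare e=(read d)=49 at depth 1
Visible at query point: d=49 e=49

Answer: 1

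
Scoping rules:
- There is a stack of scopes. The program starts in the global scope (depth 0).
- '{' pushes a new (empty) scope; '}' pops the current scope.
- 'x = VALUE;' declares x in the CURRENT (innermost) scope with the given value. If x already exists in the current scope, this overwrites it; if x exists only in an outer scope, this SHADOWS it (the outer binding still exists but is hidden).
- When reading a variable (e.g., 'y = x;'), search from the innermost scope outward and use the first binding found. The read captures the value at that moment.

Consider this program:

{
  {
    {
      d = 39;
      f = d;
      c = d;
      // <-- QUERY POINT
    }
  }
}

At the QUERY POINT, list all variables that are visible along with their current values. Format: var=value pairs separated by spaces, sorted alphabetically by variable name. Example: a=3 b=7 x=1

Step 1: enter scope (depth=1)
Step 2: enter scope (depth=2)
Step 3: enter scope (depth=3)
Step 4: declare d=39 at depth 3
Step 5: declare f=(read d)=39 at depth 3
Step 6: declare c=(read d)=39 at depth 3
Visible at query point: c=39 d=39 f=39

Answer: c=39 d=39 f=39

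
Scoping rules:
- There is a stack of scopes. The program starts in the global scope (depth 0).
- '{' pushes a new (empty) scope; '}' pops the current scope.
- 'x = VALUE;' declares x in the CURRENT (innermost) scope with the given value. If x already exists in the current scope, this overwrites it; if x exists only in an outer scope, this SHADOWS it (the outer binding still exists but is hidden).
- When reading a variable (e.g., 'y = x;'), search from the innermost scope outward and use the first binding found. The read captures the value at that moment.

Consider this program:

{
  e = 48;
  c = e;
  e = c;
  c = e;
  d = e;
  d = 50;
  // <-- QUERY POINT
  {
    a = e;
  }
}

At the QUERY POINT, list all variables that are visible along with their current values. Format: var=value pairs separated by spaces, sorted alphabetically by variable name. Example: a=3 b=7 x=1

Step 1: enter scope (depth=1)
Step 2: declare e=48 at depth 1
Step 3: declare c=(read e)=48 at depth 1
Step 4: declare e=(read c)=48 at depth 1
Step 5: declare c=(read e)=48 at depth 1
Step 6: declare d=(read e)=48 at depth 1
Step 7: declare d=50 at depth 1
Visible at query point: c=48 d=50 e=48

Answer: c=48 d=50 e=48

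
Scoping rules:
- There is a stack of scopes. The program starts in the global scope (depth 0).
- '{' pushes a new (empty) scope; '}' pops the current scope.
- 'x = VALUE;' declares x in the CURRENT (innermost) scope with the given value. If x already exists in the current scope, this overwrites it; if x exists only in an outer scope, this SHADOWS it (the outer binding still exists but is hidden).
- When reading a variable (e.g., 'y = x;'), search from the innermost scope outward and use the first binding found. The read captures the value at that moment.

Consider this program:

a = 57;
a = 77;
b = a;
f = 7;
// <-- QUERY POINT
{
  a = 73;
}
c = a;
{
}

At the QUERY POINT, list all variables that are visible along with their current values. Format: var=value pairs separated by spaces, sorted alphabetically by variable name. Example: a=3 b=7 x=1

Step 1: declare a=57 at depth 0
Step 2: declare a=77 at depth 0
Step 3: declare b=(read a)=77 at depth 0
Step 4: declare f=7 at depth 0
Visible at query point: a=77 b=77 f=7

Answer: a=77 b=77 f=7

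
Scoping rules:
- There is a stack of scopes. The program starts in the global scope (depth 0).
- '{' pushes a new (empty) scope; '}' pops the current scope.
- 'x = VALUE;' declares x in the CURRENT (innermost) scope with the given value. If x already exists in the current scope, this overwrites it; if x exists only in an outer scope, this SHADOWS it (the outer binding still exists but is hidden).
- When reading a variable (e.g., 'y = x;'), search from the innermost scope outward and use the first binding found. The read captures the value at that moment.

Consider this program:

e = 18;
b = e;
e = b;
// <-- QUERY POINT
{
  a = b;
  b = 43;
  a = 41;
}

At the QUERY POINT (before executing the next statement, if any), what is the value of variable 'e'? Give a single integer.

Step 1: declare e=18 at depth 0
Step 2: declare b=(read e)=18 at depth 0
Step 3: declare e=(read b)=18 at depth 0
Visible at query point: b=18 e=18

Answer: 18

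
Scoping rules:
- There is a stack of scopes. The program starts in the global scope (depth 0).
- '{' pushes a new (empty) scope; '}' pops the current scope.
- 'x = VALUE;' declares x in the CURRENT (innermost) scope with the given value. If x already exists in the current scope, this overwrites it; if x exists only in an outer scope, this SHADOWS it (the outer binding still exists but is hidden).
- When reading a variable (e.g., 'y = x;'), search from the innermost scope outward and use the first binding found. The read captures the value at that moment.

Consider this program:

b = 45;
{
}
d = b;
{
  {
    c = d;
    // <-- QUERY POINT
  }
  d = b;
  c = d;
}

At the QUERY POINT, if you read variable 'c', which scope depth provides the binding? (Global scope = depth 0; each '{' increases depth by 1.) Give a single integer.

Answer: 2

Derivation:
Step 1: declare b=45 at depth 0
Step 2: enter scope (depth=1)
Step 3: exit scope (depth=0)
Step 4: declare d=(read b)=45 at depth 0
Step 5: enter scope (depth=1)
Step 6: enter scope (depth=2)
Step 7: declare c=(read d)=45 at depth 2
Visible at query point: b=45 c=45 d=45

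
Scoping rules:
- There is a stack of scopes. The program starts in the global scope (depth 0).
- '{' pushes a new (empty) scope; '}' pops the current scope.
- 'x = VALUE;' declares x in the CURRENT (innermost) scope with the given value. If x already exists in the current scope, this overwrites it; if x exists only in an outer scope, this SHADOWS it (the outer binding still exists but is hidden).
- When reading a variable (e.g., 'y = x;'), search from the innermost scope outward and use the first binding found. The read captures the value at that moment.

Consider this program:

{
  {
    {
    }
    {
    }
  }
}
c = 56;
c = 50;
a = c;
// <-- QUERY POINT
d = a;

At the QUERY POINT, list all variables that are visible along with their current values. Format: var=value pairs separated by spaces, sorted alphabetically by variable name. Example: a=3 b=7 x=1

Step 1: enter scope (depth=1)
Step 2: enter scope (depth=2)
Step 3: enter scope (depth=3)
Step 4: exit scope (depth=2)
Step 5: enter scope (depth=3)
Step 6: exit scope (depth=2)
Step 7: exit scope (depth=1)
Step 8: exit scope (depth=0)
Step 9: declare c=56 at depth 0
Step 10: declare c=50 at depth 0
Step 11: declare a=(read c)=50 at depth 0
Visible at query point: a=50 c=50

Answer: a=50 c=50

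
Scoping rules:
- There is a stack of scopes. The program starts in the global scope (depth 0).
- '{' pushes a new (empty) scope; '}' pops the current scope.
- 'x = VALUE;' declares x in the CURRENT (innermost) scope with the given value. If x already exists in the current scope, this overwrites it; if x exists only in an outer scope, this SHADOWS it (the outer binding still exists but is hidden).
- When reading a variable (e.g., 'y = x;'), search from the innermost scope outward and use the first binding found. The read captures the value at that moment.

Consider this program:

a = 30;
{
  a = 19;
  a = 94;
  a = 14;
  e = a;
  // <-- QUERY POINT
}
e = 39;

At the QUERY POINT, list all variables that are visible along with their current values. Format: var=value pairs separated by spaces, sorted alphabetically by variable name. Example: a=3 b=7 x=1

Step 1: declare a=30 at depth 0
Step 2: enter scope (depth=1)
Step 3: declare a=19 at depth 1
Step 4: declare a=94 at depth 1
Step 5: declare a=14 at depth 1
Step 6: declare e=(read a)=14 at depth 1
Visible at query point: a=14 e=14

Answer: a=14 e=14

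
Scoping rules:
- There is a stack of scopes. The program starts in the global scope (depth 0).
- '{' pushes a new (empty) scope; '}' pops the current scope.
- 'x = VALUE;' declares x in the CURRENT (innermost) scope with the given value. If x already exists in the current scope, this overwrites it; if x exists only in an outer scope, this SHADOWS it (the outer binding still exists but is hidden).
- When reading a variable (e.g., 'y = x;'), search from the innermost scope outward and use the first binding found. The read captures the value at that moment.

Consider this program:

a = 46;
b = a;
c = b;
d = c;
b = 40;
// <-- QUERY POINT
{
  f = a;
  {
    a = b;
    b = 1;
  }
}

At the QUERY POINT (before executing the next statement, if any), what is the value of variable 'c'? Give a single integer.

Answer: 46

Derivation:
Step 1: declare a=46 at depth 0
Step 2: declare b=(read a)=46 at depth 0
Step 3: declare c=(read b)=46 at depth 0
Step 4: declare d=(read c)=46 at depth 0
Step 5: declare b=40 at depth 0
Visible at query point: a=46 b=40 c=46 d=46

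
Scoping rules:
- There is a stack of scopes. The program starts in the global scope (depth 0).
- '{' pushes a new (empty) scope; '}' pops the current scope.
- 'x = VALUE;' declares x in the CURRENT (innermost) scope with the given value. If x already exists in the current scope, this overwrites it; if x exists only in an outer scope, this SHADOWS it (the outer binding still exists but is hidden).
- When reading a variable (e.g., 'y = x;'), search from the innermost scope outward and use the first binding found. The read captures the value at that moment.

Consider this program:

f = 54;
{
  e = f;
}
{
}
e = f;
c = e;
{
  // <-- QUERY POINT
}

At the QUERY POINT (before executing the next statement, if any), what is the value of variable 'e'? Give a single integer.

Answer: 54

Derivation:
Step 1: declare f=54 at depth 0
Step 2: enter scope (depth=1)
Step 3: declare e=(read f)=54 at depth 1
Step 4: exit scope (depth=0)
Step 5: enter scope (depth=1)
Step 6: exit scope (depth=0)
Step 7: declare e=(read f)=54 at depth 0
Step 8: declare c=(read e)=54 at depth 0
Step 9: enter scope (depth=1)
Visible at query point: c=54 e=54 f=54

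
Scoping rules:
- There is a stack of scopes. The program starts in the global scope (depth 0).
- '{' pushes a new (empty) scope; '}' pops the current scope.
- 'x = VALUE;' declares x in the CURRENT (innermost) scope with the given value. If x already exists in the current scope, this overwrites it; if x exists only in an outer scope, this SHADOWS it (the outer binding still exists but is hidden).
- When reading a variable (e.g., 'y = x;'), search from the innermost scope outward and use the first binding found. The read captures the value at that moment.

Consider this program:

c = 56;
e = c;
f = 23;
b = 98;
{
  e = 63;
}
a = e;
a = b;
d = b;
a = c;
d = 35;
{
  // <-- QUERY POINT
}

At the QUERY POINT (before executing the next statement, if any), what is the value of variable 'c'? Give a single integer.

Answer: 56

Derivation:
Step 1: declare c=56 at depth 0
Step 2: declare e=(read c)=56 at depth 0
Step 3: declare f=23 at depth 0
Step 4: declare b=98 at depth 0
Step 5: enter scope (depth=1)
Step 6: declare e=63 at depth 1
Step 7: exit scope (depth=0)
Step 8: declare a=(read e)=56 at depth 0
Step 9: declare a=(read b)=98 at depth 0
Step 10: declare d=(read b)=98 at depth 0
Step 11: declare a=(read c)=56 at depth 0
Step 12: declare d=35 at depth 0
Step 13: enter scope (depth=1)
Visible at query point: a=56 b=98 c=56 d=35 e=56 f=23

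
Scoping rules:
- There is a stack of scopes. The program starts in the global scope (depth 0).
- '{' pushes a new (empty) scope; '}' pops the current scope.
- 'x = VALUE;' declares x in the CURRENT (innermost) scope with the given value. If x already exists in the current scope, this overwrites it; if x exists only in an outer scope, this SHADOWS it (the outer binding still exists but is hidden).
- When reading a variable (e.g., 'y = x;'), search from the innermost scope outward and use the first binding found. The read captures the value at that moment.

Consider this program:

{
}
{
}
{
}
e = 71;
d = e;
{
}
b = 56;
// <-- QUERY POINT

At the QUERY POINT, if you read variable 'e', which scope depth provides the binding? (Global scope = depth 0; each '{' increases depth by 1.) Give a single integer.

Answer: 0

Derivation:
Step 1: enter scope (depth=1)
Step 2: exit scope (depth=0)
Step 3: enter scope (depth=1)
Step 4: exit scope (depth=0)
Step 5: enter scope (depth=1)
Step 6: exit scope (depth=0)
Step 7: declare e=71 at depth 0
Step 8: declare d=(read e)=71 at depth 0
Step 9: enter scope (depth=1)
Step 10: exit scope (depth=0)
Step 11: declare b=56 at depth 0
Visible at query point: b=56 d=71 e=71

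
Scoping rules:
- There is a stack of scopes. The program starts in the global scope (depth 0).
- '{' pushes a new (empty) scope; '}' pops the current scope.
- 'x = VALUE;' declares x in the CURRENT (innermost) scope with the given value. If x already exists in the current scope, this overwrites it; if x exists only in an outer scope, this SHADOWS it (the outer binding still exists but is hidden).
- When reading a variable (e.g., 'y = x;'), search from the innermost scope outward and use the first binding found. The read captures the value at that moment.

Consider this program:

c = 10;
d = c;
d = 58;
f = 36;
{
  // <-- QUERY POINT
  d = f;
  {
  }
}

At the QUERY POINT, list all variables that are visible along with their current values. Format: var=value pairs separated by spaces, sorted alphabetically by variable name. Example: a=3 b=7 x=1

Answer: c=10 d=58 f=36

Derivation:
Step 1: declare c=10 at depth 0
Step 2: declare d=(read c)=10 at depth 0
Step 3: declare d=58 at depth 0
Step 4: declare f=36 at depth 0
Step 5: enter scope (depth=1)
Visible at query point: c=10 d=58 f=36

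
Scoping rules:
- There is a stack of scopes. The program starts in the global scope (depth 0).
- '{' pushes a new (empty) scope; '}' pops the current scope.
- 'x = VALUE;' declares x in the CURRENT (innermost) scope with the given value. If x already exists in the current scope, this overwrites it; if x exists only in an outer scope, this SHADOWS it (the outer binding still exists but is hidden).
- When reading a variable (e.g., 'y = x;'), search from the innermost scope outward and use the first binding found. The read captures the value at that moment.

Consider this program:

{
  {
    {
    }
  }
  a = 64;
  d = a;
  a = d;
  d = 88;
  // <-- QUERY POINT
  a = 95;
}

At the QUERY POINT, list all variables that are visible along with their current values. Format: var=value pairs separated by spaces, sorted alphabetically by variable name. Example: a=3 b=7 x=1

Step 1: enter scope (depth=1)
Step 2: enter scope (depth=2)
Step 3: enter scope (depth=3)
Step 4: exit scope (depth=2)
Step 5: exit scope (depth=1)
Step 6: declare a=64 at depth 1
Step 7: declare d=(read a)=64 at depth 1
Step 8: declare a=(read d)=64 at depth 1
Step 9: declare d=88 at depth 1
Visible at query point: a=64 d=88

Answer: a=64 d=88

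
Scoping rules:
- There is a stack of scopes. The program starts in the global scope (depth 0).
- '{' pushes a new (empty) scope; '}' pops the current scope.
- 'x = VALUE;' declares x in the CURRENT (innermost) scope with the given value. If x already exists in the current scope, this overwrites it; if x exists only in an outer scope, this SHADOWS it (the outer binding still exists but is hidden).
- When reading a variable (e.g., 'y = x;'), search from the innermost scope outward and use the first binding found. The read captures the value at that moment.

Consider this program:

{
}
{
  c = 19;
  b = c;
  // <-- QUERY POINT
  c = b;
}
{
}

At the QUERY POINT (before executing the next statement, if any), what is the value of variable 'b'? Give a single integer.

Step 1: enter scope (depth=1)
Step 2: exit scope (depth=0)
Step 3: enter scope (depth=1)
Step 4: declare c=19 at depth 1
Step 5: declare b=(read c)=19 at depth 1
Visible at query point: b=19 c=19

Answer: 19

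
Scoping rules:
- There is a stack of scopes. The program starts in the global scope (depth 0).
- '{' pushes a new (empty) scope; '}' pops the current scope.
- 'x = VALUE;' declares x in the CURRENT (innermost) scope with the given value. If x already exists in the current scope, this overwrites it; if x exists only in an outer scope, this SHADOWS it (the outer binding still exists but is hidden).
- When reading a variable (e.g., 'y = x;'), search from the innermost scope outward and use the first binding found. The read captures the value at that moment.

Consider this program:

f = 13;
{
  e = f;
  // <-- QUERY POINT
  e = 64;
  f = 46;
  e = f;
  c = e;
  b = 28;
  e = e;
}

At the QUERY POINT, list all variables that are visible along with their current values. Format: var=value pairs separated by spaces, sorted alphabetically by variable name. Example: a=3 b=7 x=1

Step 1: declare f=13 at depth 0
Step 2: enter scope (depth=1)
Step 3: declare e=(read f)=13 at depth 1
Visible at query point: e=13 f=13

Answer: e=13 f=13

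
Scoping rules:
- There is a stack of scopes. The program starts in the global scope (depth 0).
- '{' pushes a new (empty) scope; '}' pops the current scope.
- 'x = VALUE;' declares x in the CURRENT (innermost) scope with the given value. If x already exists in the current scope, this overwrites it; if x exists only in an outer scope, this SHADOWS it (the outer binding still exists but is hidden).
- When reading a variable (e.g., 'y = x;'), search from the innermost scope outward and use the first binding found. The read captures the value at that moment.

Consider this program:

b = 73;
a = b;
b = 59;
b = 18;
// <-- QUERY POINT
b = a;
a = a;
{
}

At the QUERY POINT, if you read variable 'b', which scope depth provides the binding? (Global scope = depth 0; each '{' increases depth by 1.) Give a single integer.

Step 1: declare b=73 at depth 0
Step 2: declare a=(read b)=73 at depth 0
Step 3: declare b=59 at depth 0
Step 4: declare b=18 at depth 0
Visible at query point: a=73 b=18

Answer: 0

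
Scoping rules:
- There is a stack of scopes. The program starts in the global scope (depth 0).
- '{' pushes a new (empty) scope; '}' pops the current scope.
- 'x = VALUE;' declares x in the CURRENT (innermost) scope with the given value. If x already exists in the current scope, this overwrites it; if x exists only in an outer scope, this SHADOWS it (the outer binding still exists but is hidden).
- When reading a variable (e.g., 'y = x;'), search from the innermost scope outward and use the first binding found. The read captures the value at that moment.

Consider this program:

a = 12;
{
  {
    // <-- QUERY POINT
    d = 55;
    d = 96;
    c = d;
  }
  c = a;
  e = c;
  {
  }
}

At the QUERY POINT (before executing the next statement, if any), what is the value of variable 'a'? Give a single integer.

Answer: 12

Derivation:
Step 1: declare a=12 at depth 0
Step 2: enter scope (depth=1)
Step 3: enter scope (depth=2)
Visible at query point: a=12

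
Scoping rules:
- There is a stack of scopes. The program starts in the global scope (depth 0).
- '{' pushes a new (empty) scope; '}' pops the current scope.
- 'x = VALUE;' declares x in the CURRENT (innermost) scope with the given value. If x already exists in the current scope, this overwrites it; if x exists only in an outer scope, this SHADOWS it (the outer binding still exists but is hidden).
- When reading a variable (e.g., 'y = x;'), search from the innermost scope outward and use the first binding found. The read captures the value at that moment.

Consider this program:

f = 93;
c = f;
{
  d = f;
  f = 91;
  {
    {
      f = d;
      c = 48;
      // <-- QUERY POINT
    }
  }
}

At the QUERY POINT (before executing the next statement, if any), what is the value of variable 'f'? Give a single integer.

Step 1: declare f=93 at depth 0
Step 2: declare c=(read f)=93 at depth 0
Step 3: enter scope (depth=1)
Step 4: declare d=(read f)=93 at depth 1
Step 5: declare f=91 at depth 1
Step 6: enter scope (depth=2)
Step 7: enter scope (depth=3)
Step 8: declare f=(read d)=93 at depth 3
Step 9: declare c=48 at depth 3
Visible at query point: c=48 d=93 f=93

Answer: 93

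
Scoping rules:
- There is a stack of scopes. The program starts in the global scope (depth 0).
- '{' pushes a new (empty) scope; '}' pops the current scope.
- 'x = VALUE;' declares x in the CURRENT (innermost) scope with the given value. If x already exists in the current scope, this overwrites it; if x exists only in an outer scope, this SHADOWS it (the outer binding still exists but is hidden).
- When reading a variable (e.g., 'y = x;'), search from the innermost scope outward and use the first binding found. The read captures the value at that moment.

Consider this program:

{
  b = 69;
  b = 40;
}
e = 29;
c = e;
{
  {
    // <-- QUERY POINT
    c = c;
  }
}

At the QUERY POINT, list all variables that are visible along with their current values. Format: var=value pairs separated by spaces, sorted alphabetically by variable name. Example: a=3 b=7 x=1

Step 1: enter scope (depth=1)
Step 2: declare b=69 at depth 1
Step 3: declare b=40 at depth 1
Step 4: exit scope (depth=0)
Step 5: declare e=29 at depth 0
Step 6: declare c=(read e)=29 at depth 0
Step 7: enter scope (depth=1)
Step 8: enter scope (depth=2)
Visible at query point: c=29 e=29

Answer: c=29 e=29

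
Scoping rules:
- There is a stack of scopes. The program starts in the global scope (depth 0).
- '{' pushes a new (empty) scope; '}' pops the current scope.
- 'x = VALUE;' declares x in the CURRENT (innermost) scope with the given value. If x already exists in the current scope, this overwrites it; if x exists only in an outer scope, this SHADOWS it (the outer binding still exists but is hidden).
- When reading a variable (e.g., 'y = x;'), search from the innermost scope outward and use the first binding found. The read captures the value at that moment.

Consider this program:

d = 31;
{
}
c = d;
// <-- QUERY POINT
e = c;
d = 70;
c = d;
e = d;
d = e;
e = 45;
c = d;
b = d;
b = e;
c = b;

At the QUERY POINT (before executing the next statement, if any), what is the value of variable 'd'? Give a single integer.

Answer: 31

Derivation:
Step 1: declare d=31 at depth 0
Step 2: enter scope (depth=1)
Step 3: exit scope (depth=0)
Step 4: declare c=(read d)=31 at depth 0
Visible at query point: c=31 d=31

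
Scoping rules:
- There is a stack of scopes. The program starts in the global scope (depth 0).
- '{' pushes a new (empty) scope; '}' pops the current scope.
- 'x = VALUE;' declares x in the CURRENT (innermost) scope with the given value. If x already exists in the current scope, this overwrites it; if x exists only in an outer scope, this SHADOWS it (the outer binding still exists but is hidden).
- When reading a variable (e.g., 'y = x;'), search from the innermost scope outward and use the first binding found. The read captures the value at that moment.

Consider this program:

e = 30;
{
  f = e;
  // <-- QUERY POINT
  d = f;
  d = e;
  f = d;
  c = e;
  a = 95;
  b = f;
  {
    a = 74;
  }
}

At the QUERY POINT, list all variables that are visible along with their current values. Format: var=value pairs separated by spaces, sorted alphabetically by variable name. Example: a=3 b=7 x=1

Answer: e=30 f=30

Derivation:
Step 1: declare e=30 at depth 0
Step 2: enter scope (depth=1)
Step 3: declare f=(read e)=30 at depth 1
Visible at query point: e=30 f=30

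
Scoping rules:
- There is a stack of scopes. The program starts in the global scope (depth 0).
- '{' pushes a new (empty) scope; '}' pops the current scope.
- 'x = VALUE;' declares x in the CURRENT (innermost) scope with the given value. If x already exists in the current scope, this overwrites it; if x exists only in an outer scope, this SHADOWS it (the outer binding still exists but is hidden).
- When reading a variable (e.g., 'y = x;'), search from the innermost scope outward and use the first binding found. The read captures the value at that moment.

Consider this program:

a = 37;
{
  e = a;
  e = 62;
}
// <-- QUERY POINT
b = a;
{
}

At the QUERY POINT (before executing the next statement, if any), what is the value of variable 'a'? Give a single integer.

Answer: 37

Derivation:
Step 1: declare a=37 at depth 0
Step 2: enter scope (depth=1)
Step 3: declare e=(read a)=37 at depth 1
Step 4: declare e=62 at depth 1
Step 5: exit scope (depth=0)
Visible at query point: a=37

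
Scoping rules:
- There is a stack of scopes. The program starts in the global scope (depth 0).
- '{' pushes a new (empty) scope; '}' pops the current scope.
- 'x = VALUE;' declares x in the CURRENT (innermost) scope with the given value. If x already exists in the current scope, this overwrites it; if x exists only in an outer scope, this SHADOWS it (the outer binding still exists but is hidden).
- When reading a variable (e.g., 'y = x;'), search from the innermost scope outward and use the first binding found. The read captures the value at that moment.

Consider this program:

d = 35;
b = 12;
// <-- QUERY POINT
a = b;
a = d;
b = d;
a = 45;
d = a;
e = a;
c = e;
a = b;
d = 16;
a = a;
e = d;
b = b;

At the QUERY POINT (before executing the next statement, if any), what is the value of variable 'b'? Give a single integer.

Step 1: declare d=35 at depth 0
Step 2: declare b=12 at depth 0
Visible at query point: b=12 d=35

Answer: 12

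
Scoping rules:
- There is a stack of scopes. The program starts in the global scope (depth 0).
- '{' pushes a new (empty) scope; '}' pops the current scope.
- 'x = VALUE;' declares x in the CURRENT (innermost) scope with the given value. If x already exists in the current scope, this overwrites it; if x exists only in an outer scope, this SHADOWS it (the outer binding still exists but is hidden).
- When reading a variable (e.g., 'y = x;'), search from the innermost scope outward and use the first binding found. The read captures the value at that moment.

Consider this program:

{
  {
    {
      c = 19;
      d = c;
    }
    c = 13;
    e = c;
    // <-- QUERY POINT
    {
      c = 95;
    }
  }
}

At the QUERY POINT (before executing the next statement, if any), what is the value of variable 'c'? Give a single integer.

Answer: 13

Derivation:
Step 1: enter scope (depth=1)
Step 2: enter scope (depth=2)
Step 3: enter scope (depth=3)
Step 4: declare c=19 at depth 3
Step 5: declare d=(read c)=19 at depth 3
Step 6: exit scope (depth=2)
Step 7: declare c=13 at depth 2
Step 8: declare e=(read c)=13 at depth 2
Visible at query point: c=13 e=13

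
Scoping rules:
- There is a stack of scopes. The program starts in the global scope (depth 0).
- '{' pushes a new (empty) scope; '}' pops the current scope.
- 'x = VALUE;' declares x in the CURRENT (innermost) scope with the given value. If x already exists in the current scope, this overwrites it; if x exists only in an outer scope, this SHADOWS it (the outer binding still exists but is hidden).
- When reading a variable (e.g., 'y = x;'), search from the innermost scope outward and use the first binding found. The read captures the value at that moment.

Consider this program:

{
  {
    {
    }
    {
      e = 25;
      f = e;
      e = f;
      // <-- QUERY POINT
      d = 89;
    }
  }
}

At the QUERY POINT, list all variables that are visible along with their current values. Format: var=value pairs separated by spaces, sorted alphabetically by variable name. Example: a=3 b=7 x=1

Answer: e=25 f=25

Derivation:
Step 1: enter scope (depth=1)
Step 2: enter scope (depth=2)
Step 3: enter scope (depth=3)
Step 4: exit scope (depth=2)
Step 5: enter scope (depth=3)
Step 6: declare e=25 at depth 3
Step 7: declare f=(read e)=25 at depth 3
Step 8: declare e=(read f)=25 at depth 3
Visible at query point: e=25 f=25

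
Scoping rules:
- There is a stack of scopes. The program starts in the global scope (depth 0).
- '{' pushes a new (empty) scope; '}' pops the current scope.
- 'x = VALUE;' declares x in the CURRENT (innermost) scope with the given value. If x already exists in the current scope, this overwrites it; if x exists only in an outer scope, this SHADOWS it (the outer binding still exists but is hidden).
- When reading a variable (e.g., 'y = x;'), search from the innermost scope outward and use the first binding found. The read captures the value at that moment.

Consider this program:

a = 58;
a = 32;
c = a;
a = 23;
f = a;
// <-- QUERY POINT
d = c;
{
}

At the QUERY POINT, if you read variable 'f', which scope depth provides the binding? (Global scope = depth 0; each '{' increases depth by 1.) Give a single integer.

Answer: 0

Derivation:
Step 1: declare a=58 at depth 0
Step 2: declare a=32 at depth 0
Step 3: declare c=(read a)=32 at depth 0
Step 4: declare a=23 at depth 0
Step 5: declare f=(read a)=23 at depth 0
Visible at query point: a=23 c=32 f=23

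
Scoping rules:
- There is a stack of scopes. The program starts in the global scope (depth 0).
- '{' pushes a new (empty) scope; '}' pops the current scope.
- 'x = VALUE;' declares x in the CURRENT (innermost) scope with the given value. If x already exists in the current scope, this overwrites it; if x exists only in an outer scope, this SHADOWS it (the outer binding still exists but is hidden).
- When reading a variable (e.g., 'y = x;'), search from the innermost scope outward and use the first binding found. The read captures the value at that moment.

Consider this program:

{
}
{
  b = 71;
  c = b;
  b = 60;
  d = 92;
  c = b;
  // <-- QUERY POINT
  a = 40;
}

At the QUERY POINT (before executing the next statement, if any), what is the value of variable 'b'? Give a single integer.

Answer: 60

Derivation:
Step 1: enter scope (depth=1)
Step 2: exit scope (depth=0)
Step 3: enter scope (depth=1)
Step 4: declare b=71 at depth 1
Step 5: declare c=(read b)=71 at depth 1
Step 6: declare b=60 at depth 1
Step 7: declare d=92 at depth 1
Step 8: declare c=(read b)=60 at depth 1
Visible at query point: b=60 c=60 d=92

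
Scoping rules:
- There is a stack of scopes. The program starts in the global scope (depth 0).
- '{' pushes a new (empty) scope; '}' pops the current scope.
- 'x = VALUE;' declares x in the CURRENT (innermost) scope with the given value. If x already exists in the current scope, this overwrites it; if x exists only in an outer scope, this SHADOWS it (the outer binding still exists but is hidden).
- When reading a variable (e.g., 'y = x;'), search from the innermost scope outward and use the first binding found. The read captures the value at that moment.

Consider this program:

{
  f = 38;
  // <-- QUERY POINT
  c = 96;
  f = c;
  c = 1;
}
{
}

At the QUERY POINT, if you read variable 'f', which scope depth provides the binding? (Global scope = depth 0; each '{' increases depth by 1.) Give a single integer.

Step 1: enter scope (depth=1)
Step 2: declare f=38 at depth 1
Visible at query point: f=38

Answer: 1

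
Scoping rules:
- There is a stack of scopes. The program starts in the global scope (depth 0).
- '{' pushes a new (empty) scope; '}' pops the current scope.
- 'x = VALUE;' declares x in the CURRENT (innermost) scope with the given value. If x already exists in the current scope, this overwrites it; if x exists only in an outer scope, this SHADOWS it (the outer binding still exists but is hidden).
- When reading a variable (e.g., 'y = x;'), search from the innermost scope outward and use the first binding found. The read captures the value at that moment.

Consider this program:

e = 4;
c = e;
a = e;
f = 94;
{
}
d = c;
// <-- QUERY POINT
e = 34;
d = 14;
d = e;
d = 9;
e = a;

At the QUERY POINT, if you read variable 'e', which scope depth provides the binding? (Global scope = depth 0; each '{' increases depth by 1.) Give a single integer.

Answer: 0

Derivation:
Step 1: declare e=4 at depth 0
Step 2: declare c=(read e)=4 at depth 0
Step 3: declare a=(read e)=4 at depth 0
Step 4: declare f=94 at depth 0
Step 5: enter scope (depth=1)
Step 6: exit scope (depth=0)
Step 7: declare d=(read c)=4 at depth 0
Visible at query point: a=4 c=4 d=4 e=4 f=94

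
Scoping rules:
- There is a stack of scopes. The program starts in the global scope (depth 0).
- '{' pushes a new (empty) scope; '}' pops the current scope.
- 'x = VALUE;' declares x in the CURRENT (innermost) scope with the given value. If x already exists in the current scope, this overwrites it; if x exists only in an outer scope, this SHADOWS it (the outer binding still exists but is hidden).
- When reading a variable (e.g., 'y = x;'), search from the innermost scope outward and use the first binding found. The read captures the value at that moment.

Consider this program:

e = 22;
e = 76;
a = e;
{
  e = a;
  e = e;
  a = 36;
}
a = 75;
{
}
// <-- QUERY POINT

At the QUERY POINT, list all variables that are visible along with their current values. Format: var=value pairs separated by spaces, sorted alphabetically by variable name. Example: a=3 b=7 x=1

Step 1: declare e=22 at depth 0
Step 2: declare e=76 at depth 0
Step 3: declare a=(read e)=76 at depth 0
Step 4: enter scope (depth=1)
Step 5: declare e=(read a)=76 at depth 1
Step 6: declare e=(read e)=76 at depth 1
Step 7: declare a=36 at depth 1
Step 8: exit scope (depth=0)
Step 9: declare a=75 at depth 0
Step 10: enter scope (depth=1)
Step 11: exit scope (depth=0)
Visible at query point: a=75 e=76

Answer: a=75 e=76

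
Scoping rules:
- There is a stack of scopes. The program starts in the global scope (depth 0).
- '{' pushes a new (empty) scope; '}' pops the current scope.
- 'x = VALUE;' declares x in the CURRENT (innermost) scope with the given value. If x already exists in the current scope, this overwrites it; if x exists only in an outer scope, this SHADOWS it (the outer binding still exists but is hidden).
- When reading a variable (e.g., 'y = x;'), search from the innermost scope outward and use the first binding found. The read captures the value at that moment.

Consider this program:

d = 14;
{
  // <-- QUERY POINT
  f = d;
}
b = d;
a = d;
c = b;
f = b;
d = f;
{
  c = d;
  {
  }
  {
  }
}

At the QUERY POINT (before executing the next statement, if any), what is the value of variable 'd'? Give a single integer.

Answer: 14

Derivation:
Step 1: declare d=14 at depth 0
Step 2: enter scope (depth=1)
Visible at query point: d=14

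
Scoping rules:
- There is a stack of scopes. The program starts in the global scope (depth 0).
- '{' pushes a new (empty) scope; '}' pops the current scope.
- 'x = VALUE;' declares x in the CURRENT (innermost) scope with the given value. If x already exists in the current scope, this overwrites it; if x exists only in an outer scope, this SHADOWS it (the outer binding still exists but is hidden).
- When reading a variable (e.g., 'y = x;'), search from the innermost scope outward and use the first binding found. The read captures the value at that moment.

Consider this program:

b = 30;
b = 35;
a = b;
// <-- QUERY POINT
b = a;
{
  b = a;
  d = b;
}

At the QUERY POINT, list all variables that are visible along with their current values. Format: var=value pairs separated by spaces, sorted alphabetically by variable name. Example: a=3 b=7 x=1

Step 1: declare b=30 at depth 0
Step 2: declare b=35 at depth 0
Step 3: declare a=(read b)=35 at depth 0
Visible at query point: a=35 b=35

Answer: a=35 b=35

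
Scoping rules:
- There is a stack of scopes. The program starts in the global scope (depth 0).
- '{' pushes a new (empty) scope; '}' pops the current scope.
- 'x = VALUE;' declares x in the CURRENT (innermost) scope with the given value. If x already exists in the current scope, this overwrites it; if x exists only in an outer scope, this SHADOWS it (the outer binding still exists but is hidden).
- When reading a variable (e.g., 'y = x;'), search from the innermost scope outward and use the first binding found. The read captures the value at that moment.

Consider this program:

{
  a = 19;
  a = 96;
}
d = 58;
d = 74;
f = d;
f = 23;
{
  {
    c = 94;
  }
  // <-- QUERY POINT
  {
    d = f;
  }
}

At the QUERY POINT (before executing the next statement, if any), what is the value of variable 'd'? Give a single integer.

Answer: 74

Derivation:
Step 1: enter scope (depth=1)
Step 2: declare a=19 at depth 1
Step 3: declare a=96 at depth 1
Step 4: exit scope (depth=0)
Step 5: declare d=58 at depth 0
Step 6: declare d=74 at depth 0
Step 7: declare f=(read d)=74 at depth 0
Step 8: declare f=23 at depth 0
Step 9: enter scope (depth=1)
Step 10: enter scope (depth=2)
Step 11: declare c=94 at depth 2
Step 12: exit scope (depth=1)
Visible at query point: d=74 f=23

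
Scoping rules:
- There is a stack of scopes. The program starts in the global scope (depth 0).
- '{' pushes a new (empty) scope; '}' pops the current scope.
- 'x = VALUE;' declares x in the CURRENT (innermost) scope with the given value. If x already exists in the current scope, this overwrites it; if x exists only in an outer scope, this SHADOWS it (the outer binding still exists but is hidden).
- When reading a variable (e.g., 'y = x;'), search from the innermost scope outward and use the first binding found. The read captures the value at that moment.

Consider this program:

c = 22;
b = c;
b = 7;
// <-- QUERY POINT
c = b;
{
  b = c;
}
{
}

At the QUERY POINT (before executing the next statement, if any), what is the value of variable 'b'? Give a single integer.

Step 1: declare c=22 at depth 0
Step 2: declare b=(read c)=22 at depth 0
Step 3: declare b=7 at depth 0
Visible at query point: b=7 c=22

Answer: 7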